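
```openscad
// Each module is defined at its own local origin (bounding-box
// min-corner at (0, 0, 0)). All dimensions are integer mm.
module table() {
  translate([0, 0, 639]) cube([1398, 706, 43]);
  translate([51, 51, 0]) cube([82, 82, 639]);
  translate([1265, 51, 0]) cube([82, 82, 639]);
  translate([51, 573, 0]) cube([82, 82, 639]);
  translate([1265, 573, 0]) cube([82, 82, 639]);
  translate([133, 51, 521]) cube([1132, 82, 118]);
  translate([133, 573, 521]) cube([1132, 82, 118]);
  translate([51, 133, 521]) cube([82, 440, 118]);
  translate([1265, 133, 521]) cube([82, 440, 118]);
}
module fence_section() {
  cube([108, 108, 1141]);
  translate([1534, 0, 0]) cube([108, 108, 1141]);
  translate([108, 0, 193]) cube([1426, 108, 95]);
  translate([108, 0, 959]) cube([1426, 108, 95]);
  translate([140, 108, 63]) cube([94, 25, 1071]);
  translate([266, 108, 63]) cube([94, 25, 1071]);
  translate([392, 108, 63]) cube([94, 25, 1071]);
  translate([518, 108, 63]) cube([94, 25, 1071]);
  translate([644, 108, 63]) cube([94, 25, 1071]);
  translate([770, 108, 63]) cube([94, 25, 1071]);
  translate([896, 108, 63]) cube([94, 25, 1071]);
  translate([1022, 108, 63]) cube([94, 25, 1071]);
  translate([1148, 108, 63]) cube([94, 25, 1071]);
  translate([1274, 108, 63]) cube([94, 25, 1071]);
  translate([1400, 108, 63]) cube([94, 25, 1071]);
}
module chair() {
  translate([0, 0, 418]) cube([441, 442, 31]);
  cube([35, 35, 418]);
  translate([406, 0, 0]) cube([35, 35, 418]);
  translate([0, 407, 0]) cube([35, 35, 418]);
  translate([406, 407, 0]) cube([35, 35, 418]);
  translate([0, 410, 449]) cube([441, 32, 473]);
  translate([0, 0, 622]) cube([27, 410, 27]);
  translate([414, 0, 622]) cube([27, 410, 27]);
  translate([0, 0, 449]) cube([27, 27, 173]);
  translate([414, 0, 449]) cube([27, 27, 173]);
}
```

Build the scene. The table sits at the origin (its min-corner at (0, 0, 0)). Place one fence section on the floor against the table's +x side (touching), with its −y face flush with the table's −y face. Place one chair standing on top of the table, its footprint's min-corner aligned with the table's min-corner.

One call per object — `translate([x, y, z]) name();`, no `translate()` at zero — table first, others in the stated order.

table();
translate([1398, 0, 0]) fence_section();
translate([0, 0, 682]) chair();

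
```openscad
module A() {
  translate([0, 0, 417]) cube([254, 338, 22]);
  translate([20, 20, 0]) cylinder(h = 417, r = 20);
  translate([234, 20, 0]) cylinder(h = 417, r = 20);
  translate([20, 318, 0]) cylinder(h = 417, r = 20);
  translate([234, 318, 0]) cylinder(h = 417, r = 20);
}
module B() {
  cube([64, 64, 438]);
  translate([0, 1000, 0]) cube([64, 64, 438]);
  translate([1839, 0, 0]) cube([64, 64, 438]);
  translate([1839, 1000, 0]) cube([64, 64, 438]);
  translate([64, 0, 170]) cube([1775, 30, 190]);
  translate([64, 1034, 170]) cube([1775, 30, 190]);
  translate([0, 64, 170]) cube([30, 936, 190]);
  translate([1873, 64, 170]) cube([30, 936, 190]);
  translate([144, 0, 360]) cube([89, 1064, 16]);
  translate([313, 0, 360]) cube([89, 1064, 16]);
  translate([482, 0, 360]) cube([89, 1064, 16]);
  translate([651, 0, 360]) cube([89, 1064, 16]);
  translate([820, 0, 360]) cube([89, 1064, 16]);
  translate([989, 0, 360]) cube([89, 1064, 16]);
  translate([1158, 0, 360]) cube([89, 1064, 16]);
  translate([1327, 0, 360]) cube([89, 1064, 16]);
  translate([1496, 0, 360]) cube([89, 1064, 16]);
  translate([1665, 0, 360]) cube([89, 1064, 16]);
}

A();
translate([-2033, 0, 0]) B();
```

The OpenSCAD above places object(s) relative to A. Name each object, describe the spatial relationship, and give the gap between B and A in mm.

The bed frame's nearest face is 130 mm from the stool's −x face.

A is a stool. B is a bed frame. The bed frame is on the floor beside the stool on its −x side. The gap between the bed frame and the stool is 130 mm.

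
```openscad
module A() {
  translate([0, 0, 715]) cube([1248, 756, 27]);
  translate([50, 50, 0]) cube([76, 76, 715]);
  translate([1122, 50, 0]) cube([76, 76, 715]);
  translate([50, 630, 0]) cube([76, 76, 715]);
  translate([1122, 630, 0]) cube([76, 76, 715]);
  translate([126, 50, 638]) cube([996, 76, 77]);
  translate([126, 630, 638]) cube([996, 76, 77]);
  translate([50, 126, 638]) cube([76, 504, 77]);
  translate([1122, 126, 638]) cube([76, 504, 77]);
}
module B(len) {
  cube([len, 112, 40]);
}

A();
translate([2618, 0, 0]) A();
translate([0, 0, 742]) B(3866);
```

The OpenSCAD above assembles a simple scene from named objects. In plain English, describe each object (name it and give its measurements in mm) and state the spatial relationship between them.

A is a table: top 1248 mm (x) × 756 mm (y), 27 mm thick, upper face at z = 742 mm, on four 76×76 mm square legs, each inset 50 mm from the nearest pair of top edges, running from z = 0 to the bottom of the top. Four apron rails, 76 mm thick and 77 mm tall, run between adjacent legs with their top edges flush with the underside of the top and their outer faces flush with the legs' outer faces.

B is a rectangular beam 3866 mm long (x), 112 mm deep (y), 40 mm thick (z).

The beam spans the tops of two tables placed 1370 mm apart, resting at z = 742 mm.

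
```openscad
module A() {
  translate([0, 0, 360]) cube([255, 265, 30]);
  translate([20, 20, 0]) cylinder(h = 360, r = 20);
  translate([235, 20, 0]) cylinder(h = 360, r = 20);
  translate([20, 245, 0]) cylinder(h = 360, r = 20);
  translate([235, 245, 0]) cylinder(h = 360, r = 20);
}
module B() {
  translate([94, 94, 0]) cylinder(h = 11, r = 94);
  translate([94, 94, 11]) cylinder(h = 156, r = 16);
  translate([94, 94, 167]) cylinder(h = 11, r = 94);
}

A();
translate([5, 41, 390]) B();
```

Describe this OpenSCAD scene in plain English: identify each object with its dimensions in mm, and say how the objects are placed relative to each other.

A is a simple wooden stool: a rectangular seat 255 mm (x) by 265 mm (y), 30 mm thick, top face at z = 390 mm, on four round legs, each 40 mm in diameter. The legs rest on z = 0, each leg's axis is inset half a diameter from the nearest pair of seat edges (so the leg's bounding box is flush with the corner).

B is a spool: two coaxial disc flanges of radius 94 mm and thickness 11 mm, joined by a core cylinder of radius 16 mm and height 156 mm. The lower flange rests on z = 0 and the three cylinders share a vertical axis.

The spool is on top of the stool.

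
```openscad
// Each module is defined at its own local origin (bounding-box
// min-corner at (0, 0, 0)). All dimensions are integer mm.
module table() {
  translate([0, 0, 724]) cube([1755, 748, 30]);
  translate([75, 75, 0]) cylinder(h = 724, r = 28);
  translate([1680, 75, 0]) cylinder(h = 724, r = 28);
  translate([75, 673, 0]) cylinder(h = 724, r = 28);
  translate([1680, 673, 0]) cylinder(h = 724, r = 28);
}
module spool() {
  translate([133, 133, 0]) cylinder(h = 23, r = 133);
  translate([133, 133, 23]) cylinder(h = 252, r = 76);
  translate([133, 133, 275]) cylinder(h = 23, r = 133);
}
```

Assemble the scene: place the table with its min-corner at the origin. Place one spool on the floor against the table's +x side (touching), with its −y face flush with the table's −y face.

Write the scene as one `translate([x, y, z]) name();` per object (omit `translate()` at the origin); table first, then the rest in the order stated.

table();
translate([1755, 0, 0]) spool();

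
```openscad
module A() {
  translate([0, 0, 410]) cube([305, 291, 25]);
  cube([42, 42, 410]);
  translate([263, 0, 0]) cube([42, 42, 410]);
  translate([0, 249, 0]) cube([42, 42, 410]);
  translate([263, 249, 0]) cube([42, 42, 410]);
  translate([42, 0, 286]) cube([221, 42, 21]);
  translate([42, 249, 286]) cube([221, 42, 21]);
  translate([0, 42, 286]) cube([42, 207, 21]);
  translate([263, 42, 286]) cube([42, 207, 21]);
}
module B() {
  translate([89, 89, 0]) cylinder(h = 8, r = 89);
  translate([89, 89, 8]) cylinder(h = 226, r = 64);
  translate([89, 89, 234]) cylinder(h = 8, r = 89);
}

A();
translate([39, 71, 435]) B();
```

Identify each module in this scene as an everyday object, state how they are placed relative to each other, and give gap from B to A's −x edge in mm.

A is a stool. B is a spool. The spool is on top of the stool. The gap from the spool to the stool's −x edge is 39 mm.

The spool's min-x is at 39; the stool's min-x is 0; gap = 39 mm.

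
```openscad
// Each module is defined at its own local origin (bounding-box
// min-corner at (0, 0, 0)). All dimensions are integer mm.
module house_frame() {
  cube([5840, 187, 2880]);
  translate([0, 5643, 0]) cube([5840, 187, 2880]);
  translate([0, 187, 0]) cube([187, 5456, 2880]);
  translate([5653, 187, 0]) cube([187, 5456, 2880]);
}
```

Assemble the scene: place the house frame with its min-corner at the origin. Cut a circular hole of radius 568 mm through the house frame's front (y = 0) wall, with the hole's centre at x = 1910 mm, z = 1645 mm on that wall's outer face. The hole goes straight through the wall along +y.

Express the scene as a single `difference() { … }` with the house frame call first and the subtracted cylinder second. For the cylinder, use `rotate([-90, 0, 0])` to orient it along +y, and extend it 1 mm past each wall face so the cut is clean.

difference() {
  house_frame();
  translate([1910, -1, 1645]) rotate([-90, 0, 0]) cylinder(h = 189, r = 568);
}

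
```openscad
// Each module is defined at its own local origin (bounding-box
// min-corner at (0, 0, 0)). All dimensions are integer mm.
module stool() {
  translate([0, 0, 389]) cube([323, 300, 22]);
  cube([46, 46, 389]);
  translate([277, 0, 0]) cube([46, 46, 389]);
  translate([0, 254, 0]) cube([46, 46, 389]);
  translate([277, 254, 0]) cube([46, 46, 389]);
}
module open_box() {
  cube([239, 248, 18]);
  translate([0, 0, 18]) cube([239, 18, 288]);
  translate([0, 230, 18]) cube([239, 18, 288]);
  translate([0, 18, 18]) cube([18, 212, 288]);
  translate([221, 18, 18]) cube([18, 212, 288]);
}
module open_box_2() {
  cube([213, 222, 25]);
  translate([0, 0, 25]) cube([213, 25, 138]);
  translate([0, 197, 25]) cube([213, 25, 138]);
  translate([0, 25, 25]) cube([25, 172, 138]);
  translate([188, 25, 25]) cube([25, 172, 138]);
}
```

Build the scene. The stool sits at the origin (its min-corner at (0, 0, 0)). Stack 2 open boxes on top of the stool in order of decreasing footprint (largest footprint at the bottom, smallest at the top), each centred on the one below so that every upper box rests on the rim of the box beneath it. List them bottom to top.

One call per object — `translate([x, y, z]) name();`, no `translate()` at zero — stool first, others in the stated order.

stool();
translate([42, 26, 411]) open_box();
translate([55, 39, 717]) open_box_2();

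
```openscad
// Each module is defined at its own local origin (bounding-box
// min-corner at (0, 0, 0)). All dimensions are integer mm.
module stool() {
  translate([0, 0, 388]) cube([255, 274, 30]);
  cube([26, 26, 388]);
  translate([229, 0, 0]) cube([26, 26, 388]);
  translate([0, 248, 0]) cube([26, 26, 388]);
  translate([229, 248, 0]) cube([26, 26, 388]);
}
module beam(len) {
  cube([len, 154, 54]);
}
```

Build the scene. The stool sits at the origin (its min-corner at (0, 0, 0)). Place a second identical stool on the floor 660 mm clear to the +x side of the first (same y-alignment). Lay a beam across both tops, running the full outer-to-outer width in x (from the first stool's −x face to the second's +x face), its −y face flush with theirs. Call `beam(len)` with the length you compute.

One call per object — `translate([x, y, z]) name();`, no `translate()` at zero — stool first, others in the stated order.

stool();
translate([915, 0, 0]) stool();
translate([0, 0, 418]) beam(1170);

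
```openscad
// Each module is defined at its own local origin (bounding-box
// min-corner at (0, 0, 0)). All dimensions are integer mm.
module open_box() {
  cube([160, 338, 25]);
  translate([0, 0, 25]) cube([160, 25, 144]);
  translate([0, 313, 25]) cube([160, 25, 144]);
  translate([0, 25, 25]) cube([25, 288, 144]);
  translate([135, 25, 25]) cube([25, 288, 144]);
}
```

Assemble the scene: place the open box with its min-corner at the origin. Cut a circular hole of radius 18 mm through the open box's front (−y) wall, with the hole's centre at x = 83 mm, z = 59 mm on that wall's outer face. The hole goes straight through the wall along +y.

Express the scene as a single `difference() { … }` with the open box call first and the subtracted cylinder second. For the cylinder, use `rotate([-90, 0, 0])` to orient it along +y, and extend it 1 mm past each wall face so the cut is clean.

difference() {
  open_box();
  translate([83, -1, 59]) rotate([-90, 0, 0]) cylinder(h = 27, r = 18);
}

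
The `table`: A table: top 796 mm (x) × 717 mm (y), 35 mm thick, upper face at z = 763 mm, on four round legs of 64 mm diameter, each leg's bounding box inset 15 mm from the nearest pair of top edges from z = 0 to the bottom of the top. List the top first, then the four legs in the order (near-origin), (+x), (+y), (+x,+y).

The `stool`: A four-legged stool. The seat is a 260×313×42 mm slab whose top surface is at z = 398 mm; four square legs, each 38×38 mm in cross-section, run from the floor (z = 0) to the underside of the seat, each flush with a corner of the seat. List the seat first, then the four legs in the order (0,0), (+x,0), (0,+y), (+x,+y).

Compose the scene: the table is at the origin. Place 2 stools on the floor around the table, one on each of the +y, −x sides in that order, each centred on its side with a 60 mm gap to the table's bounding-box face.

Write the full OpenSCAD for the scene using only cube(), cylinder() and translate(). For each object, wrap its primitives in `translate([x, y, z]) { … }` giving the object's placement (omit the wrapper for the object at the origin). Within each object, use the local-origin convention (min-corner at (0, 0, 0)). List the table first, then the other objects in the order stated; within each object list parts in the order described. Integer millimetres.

translate([0, 0, 728]) cube([796, 717, 35]);
translate([47, 47, 0]) cylinder(h = 728, r = 32);
translate([749, 47, 0]) cylinder(h = 728, r = 32);
translate([47, 670, 0]) cylinder(h = 728, r = 32);
translate([749, 670, 0]) cylinder(h = 728, r = 32);
translate([268, 777, 0]) {
  translate([0, 0, 356]) cube([260, 313, 42]);
  cube([38, 38, 356]);
  translate([222, 0, 0]) cube([38, 38, 356]);
  translate([0, 275, 0]) cube([38, 38, 356]);
  translate([222, 275, 0]) cube([38, 38, 356]);
}
translate([-320, 202, 0]) {
  translate([0, 0, 356]) cube([260, 313, 42]);
  cube([38, 38, 356]);
  translate([222, 0, 0]) cube([38, 38, 356]);
  translate([0, 275, 0]) cube([38, 38, 356]);
  translate([222, 275, 0]) cube([38, 38, 356]);
}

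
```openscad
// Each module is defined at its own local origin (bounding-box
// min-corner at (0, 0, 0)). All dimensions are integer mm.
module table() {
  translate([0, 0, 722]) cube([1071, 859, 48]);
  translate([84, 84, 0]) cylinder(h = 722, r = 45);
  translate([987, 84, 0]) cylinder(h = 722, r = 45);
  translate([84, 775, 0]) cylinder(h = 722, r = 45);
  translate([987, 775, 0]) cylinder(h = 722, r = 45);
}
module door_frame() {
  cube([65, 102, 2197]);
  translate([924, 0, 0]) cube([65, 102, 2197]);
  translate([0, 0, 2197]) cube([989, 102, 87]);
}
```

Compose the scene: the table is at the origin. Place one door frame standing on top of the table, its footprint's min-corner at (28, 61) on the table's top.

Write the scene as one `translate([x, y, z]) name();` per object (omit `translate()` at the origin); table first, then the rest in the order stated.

table();
translate([28, 61, 770]) door_frame();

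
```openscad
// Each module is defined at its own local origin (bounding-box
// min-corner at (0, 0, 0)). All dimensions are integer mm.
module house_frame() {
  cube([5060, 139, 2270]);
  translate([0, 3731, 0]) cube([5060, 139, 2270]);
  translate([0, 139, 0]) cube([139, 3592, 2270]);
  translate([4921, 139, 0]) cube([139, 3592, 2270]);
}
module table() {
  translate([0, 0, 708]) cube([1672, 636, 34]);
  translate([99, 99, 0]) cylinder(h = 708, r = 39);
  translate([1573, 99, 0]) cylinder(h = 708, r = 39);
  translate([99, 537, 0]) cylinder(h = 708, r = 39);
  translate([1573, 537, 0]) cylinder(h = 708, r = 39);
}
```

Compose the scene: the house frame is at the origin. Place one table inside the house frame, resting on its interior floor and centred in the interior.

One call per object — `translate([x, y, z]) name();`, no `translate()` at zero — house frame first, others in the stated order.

house_frame();
translate([1694, 1617, 0]) table();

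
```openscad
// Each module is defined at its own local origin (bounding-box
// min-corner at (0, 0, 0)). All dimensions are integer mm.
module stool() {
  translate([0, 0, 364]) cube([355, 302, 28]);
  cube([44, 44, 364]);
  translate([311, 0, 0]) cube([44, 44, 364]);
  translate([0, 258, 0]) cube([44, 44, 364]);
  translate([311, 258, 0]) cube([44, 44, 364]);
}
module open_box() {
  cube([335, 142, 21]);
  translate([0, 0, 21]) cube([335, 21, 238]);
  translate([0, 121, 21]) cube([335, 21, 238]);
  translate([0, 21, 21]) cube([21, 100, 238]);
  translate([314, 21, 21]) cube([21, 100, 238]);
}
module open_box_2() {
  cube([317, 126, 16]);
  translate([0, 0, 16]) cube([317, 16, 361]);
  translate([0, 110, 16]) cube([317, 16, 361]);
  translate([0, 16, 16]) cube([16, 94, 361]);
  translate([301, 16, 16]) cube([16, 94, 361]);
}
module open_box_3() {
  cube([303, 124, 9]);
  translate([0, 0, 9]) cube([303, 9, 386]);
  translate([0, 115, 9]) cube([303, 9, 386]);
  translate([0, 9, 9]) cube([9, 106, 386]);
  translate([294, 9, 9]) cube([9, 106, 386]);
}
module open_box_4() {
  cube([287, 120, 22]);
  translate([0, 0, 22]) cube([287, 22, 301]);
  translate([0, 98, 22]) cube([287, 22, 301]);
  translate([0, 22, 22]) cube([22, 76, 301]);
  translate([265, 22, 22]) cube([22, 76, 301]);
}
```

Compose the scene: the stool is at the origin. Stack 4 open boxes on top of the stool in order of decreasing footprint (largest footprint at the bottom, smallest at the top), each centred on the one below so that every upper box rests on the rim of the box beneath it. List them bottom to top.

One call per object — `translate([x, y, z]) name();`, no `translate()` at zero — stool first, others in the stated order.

stool();
translate([10, 80, 392]) open_box();
translate([19, 88, 651]) open_box_2();
translate([26, 89, 1028]) open_box_3();
translate([34, 91, 1423]) open_box_4();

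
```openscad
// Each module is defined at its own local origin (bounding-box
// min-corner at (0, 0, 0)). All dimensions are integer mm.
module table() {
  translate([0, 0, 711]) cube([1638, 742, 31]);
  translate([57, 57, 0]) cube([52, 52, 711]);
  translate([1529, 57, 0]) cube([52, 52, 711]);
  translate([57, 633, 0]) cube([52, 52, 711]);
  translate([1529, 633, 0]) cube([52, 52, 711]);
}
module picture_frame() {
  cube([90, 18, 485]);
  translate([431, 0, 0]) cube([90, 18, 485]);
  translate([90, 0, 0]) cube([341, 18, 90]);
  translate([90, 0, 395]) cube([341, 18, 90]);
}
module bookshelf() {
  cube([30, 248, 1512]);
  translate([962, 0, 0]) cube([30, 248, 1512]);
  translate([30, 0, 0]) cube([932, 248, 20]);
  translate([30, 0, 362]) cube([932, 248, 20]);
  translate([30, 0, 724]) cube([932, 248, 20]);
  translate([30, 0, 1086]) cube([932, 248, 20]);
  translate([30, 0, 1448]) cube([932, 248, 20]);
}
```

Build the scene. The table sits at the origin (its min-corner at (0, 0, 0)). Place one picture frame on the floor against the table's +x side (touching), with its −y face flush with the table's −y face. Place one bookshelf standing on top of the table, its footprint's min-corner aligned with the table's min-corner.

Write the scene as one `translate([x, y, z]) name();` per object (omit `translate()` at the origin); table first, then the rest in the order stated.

table();
translate([1638, 0, 0]) picture_frame();
translate([0, 0, 742]) bookshelf();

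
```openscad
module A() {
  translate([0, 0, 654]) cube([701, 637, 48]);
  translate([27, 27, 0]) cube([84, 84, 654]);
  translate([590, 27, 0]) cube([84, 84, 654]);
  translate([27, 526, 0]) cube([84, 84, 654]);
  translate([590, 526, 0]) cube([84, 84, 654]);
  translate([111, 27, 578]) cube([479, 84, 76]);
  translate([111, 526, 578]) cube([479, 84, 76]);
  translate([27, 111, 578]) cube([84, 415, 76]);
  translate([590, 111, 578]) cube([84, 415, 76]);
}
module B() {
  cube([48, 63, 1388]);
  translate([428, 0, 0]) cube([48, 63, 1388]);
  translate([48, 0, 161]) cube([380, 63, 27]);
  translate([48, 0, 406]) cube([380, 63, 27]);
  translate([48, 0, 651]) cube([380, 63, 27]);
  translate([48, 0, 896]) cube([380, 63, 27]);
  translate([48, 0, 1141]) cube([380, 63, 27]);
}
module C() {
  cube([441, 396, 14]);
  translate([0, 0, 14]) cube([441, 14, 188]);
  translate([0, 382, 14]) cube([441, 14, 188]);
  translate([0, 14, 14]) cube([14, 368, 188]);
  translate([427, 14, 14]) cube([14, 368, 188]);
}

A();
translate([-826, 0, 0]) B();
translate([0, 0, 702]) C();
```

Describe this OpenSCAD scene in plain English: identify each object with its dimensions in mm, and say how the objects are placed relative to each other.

A is a table with a 701×637 mm rectangular top, 48 mm thick, top surface at z = 702 mm, supported by four 84×84 mm square legs, each inset 27 mm from the nearest pair of top edges, running from the floor. Four apron rails, 84 mm thick and 76 mm tall, run between adjacent legs with their top edges flush with the underside of the top and their outer faces flush with the legs' outer faces.

B is a wooden ladder with two side rails of 48×63 mm section and 1388 mm height, set 476 mm apart overall. Between them run 5 rectangular rungs (63 mm deep, 27 mm thick), front faces flush with the rails' −y face. The bottom of the first rung is 161 mm above the floor and each subsequent rung is 245 mm higher than the one below.

C is an open storage box with external size 441×396×202 mm and wall thickness 14 mm (the base is also 14 mm thick). The base covers the whole footprint; the four walls stand on the base, with the y-facing walls full-width and the x-facing walls fitting between their inner faces.

The ladder is on the floor beside the table on its −x side. The open box is on top of the table.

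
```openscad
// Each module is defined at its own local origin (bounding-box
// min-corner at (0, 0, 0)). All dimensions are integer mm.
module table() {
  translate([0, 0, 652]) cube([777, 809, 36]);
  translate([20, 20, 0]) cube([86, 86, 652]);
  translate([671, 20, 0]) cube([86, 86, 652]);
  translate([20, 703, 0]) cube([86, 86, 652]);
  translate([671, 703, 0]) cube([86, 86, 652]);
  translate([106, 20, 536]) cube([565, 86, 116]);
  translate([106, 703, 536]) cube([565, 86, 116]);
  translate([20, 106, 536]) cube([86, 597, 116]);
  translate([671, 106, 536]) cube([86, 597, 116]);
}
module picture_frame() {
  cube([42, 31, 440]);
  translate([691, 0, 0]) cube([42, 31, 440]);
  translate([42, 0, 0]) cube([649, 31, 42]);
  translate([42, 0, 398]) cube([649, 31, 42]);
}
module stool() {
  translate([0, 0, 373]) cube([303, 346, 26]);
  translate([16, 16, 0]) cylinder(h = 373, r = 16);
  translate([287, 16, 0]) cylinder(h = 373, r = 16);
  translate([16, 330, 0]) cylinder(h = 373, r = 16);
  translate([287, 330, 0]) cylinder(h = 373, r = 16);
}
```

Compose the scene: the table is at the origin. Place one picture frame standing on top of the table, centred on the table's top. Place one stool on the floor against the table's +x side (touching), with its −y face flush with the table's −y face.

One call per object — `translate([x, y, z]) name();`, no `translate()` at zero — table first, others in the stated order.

table();
translate([22, 389, 688]) picture_frame();
translate([777, 0, 0]) stool();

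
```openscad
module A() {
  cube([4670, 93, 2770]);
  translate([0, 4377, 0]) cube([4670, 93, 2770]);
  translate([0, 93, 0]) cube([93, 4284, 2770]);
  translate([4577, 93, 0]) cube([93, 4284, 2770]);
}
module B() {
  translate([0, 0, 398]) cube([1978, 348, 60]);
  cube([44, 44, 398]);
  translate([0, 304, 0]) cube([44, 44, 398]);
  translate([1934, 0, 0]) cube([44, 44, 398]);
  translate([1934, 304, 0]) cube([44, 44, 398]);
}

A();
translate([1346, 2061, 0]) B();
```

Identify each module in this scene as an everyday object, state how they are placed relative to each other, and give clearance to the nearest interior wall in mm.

Clearances: x = 1253, y = 1968; minimum 1253 mm.

A is a house frame. B is a bench. The bench sits inside the house frame, centred. The clearance to the nearest interior wall is 1253 mm.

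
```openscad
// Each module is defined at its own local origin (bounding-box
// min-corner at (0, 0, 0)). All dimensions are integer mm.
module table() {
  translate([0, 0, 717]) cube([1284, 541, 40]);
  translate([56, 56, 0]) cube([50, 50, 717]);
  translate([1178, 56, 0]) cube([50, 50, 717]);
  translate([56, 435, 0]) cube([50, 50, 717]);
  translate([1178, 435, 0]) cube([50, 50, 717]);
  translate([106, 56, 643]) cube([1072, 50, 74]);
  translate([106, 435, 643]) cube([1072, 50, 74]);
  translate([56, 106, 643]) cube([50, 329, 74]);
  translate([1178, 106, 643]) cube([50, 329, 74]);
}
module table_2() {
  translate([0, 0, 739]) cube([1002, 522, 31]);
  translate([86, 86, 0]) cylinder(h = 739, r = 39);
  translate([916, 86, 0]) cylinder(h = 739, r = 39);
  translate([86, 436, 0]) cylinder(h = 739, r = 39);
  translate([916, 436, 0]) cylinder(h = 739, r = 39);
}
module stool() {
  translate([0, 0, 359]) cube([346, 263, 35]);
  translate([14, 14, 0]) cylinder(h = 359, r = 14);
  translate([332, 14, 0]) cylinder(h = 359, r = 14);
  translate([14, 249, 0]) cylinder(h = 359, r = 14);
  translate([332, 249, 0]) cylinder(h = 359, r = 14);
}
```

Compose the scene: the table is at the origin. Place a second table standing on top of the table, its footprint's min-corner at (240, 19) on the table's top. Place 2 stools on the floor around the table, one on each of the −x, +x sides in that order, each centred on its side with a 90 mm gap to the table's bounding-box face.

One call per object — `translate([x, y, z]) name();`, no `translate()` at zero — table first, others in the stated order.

table();
translate([240, 19, 757]) table_2();
translate([-436, 139, 0]) stool();
translate([1374, 139, 0]) stool();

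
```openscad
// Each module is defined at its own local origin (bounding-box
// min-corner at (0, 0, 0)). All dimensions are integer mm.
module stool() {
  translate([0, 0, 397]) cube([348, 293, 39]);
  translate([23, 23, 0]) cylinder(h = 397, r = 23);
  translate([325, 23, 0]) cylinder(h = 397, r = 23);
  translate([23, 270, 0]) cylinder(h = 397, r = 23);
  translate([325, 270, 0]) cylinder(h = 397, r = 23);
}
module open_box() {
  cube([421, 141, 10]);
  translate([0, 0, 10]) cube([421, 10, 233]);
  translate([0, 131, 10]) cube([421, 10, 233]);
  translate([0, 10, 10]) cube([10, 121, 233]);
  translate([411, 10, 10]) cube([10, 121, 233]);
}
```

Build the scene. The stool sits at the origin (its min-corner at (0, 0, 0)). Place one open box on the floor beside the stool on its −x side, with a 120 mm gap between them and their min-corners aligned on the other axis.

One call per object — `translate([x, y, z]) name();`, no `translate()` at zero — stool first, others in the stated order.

stool();
translate([-541, 0, 0]) open_box();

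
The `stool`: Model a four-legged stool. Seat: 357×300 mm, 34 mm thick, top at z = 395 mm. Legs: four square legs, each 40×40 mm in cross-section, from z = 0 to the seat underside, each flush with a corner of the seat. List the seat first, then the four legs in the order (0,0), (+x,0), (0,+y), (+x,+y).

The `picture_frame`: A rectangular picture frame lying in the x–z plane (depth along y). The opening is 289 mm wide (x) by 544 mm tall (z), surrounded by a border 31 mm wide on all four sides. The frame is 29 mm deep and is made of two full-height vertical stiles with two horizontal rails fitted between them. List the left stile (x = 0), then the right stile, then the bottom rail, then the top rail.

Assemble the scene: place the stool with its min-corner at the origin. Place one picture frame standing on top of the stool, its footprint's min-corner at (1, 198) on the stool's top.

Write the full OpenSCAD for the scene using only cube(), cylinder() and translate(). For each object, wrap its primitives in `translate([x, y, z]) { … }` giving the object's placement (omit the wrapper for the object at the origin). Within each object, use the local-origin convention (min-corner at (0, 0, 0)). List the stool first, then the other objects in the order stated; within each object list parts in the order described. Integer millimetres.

translate([0, 0, 361]) cube([357, 300, 34]);
cube([40, 40, 361]);
translate([317, 0, 0]) cube([40, 40, 361]);
translate([0, 260, 0]) cube([40, 40, 361]);
translate([317, 260, 0]) cube([40, 40, 361]);
translate([1, 198, 395]) {
  cube([31, 29, 606]);
  translate([320, 0, 0]) cube([31, 29, 606]);
  translate([31, 0, 0]) cube([289, 29, 31]);
  translate([31, 0, 575]) cube([289, 29, 31]);
}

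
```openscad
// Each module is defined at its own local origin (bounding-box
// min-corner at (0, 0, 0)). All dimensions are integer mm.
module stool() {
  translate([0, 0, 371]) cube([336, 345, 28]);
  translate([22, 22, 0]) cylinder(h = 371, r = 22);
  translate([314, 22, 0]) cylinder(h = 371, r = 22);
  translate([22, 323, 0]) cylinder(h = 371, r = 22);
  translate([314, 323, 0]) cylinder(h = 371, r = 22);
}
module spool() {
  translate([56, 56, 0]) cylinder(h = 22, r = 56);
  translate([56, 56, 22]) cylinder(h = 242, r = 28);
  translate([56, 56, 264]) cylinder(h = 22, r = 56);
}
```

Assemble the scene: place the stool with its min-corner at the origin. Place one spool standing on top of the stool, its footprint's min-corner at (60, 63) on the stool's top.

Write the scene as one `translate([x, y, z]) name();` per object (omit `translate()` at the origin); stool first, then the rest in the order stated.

stool();
translate([60, 63, 399]) spool();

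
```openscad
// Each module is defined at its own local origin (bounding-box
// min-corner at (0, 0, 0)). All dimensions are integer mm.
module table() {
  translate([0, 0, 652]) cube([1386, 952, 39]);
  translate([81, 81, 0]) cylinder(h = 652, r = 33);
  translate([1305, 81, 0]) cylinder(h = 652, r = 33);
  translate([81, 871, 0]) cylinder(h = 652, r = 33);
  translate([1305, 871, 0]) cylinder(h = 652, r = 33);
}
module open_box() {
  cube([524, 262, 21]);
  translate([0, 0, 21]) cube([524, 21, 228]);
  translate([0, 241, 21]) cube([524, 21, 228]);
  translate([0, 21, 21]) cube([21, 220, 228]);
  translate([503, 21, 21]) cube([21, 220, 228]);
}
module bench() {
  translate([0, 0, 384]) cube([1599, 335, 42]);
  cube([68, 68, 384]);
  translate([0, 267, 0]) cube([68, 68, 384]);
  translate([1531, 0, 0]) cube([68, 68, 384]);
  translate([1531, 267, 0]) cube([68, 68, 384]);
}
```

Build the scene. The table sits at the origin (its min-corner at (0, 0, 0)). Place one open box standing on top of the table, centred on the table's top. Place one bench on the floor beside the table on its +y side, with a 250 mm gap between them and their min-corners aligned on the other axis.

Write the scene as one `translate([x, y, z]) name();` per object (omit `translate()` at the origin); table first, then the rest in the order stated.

table();
translate([431, 345, 691]) open_box();
translate([0, 1202, 0]) bench();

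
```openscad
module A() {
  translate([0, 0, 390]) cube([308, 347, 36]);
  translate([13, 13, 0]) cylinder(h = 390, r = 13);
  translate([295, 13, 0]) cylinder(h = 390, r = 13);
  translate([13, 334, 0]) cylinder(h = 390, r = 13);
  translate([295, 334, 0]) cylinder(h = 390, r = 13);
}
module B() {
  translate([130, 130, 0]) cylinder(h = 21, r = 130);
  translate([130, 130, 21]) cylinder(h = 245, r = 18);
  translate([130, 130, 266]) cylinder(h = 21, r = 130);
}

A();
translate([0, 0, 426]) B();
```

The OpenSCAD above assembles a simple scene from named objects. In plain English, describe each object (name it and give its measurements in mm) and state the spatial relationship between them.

A is a four-legged stool. The seat is 308×347 mm, 36 mm thick, top at z = 426 mm. It stands on four round legs, each 26 mm in diameter, from z = 0 to the seat underside, each leg's axis is inset half a diameter from the nearest pair of seat edges (so the leg's bounding box is flush with the corner).

B is a spool: two coaxial disc flanges of radius 130 mm and thickness 21 mm, joined by a core cylinder of radius 18 mm and height 245 mm. The lower flange rests on z = 0 and the three cylinders share a vertical axis.

The spool is on top of the stool.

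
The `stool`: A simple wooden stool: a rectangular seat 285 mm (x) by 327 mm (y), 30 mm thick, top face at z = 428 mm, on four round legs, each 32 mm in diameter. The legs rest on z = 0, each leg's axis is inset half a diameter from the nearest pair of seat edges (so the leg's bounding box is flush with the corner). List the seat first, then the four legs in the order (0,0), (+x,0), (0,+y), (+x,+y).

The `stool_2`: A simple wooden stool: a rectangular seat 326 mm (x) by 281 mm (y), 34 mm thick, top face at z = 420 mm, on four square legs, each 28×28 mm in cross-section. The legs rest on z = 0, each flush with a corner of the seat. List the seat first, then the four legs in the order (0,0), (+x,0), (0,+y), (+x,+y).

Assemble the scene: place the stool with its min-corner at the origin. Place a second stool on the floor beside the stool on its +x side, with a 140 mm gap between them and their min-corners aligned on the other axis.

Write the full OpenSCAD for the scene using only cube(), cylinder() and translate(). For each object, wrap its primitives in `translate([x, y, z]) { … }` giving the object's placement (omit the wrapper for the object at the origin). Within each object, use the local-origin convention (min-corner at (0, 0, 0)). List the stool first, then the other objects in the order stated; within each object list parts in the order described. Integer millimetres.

translate([0, 0, 398]) cube([285, 327, 30]);
translate([16, 16, 0]) cylinder(h = 398, r = 16);
translate([269, 16, 0]) cylinder(h = 398, r = 16);
translate([16, 311, 0]) cylinder(h = 398, r = 16);
translate([269, 311, 0]) cylinder(h = 398, r = 16);
translate([425, 0, 0]) {
  translate([0, 0, 386]) cube([326, 281, 34]);
  cube([28, 28, 386]);
  translate([298, 0, 0]) cube([28, 28, 386]);
  translate([0, 253, 0]) cube([28, 28, 386]);
  translate([298, 253, 0]) cube([28, 28, 386]);
}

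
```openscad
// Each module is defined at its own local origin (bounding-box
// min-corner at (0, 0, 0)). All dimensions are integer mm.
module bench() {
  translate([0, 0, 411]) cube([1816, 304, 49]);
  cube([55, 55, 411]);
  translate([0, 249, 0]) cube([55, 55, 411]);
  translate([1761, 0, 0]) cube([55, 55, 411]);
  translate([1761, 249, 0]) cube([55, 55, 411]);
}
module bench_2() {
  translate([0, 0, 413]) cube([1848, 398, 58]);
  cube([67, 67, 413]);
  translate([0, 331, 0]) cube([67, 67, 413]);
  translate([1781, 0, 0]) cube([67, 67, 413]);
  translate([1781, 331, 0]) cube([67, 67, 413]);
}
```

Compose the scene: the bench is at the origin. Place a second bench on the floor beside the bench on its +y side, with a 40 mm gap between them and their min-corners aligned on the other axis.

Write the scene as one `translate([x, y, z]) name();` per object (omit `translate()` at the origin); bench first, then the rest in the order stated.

bench();
translate([0, 344, 0]) bench_2();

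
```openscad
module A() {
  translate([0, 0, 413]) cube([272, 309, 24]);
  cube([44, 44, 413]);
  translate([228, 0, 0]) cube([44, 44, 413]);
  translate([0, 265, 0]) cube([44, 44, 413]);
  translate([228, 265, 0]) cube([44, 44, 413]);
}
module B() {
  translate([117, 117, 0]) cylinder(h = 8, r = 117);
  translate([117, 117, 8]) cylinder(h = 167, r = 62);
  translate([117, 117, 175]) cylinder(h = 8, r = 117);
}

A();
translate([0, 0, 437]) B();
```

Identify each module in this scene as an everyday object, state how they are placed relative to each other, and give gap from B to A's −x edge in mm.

The spool's min-x is at 0; the stool's min-x is 0; gap = 0 mm.

A is a stool. B is a spool. The spool is on top of the stool. The gap from the spool to the stool's −x edge is 0 mm.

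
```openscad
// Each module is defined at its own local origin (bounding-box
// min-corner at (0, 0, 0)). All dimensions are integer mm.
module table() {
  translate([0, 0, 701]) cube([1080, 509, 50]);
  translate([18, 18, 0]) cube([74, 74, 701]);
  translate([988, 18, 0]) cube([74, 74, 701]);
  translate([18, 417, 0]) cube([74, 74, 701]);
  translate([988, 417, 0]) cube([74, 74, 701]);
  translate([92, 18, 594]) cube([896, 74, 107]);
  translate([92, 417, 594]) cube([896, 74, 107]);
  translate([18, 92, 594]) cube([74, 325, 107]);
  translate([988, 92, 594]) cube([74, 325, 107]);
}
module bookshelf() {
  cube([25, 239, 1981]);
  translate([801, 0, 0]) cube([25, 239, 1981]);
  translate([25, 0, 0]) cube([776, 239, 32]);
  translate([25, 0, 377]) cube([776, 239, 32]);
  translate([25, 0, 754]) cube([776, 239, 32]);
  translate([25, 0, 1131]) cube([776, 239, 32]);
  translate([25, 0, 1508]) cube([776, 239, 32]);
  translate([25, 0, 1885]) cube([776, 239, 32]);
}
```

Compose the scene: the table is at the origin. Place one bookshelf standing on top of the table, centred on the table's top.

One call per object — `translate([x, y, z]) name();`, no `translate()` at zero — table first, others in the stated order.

table();
translate([127, 135, 751]) bookshelf();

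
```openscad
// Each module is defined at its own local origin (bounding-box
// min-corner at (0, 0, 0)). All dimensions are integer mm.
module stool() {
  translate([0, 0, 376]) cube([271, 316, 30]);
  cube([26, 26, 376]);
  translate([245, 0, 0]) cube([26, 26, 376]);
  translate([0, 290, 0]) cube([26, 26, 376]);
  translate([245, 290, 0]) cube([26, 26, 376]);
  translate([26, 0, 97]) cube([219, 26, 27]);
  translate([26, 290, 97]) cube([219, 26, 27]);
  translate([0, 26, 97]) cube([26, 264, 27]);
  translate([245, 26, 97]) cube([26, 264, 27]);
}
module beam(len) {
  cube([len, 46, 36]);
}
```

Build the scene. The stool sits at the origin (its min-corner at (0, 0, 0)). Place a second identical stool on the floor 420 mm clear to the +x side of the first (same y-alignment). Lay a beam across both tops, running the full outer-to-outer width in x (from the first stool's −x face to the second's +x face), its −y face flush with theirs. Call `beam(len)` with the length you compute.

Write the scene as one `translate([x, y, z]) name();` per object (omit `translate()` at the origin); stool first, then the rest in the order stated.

stool();
translate([691, 0, 0]) stool();
translate([0, 0, 406]) beam(962);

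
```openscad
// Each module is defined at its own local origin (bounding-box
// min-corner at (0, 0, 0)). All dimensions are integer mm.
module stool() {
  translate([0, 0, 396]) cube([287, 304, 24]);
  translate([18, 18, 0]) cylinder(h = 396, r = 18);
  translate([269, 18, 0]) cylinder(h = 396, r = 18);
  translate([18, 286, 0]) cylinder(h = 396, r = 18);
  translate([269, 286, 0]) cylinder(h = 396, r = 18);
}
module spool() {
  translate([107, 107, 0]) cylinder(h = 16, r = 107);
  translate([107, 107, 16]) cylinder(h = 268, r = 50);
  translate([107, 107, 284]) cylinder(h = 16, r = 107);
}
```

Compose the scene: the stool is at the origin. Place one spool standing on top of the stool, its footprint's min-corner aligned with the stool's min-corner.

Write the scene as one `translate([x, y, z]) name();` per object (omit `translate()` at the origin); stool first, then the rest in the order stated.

stool();
translate([0, 0, 420]) spool();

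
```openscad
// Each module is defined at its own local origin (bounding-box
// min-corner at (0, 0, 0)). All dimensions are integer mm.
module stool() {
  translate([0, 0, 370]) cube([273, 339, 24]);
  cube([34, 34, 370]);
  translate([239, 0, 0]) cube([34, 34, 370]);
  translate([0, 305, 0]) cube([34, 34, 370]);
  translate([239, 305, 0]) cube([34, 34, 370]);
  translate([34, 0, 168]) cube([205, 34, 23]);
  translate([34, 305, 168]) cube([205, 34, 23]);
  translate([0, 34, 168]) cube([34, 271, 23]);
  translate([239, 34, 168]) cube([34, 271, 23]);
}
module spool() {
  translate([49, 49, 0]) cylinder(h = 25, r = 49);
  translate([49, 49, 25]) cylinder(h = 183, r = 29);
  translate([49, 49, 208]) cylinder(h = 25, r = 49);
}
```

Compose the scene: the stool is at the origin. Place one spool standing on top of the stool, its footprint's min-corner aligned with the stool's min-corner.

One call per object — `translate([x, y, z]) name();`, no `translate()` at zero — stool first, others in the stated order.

stool();
translate([0, 0, 394]) spool();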